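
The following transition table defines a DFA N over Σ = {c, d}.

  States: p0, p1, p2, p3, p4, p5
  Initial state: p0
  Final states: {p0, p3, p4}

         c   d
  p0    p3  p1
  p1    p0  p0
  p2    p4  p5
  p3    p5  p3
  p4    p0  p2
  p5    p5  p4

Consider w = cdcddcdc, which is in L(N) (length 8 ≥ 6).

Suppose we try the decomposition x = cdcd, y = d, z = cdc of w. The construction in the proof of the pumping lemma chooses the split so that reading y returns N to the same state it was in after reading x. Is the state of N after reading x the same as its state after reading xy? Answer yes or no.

no

Run of N on the first 5 characters of w = c d c d d:
  step 0: p0  (start)
  step 1: p3  (read c: p0→p3)
  step 2: p3  (read d: p3→p3)
  step 3: p5  (read c: p3→p5)
  step 4: p4  (read d: p5→p4)
  step 5: p2  (read d: p4→p2)

After x (step 4): p4. After xy (step 5): p2.
They differ (p4 ≠ p2), so y is not a cycle from the state after x; this split is not the one the pumping-lemma construction produces, and pumping y need not keep the string in L(N).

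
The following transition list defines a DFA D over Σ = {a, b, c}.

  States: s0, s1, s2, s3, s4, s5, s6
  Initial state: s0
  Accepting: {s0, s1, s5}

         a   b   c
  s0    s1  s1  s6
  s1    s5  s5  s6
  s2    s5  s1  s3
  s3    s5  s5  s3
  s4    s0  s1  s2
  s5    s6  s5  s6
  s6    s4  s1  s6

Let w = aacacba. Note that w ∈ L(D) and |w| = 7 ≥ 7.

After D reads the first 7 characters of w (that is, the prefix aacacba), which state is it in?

s5

State sequence: s0 -a-> s1 -a-> s5 -c-> s6 -a-> s4 -c-> s2 -b-> s1 -a-> s5

After reading 7 characters, D is in state s5.
(This kind of state-tracing is the core of the pumping-lemma construction: with 7 states, pigeonhole forces a repeat within the first 7 steps.)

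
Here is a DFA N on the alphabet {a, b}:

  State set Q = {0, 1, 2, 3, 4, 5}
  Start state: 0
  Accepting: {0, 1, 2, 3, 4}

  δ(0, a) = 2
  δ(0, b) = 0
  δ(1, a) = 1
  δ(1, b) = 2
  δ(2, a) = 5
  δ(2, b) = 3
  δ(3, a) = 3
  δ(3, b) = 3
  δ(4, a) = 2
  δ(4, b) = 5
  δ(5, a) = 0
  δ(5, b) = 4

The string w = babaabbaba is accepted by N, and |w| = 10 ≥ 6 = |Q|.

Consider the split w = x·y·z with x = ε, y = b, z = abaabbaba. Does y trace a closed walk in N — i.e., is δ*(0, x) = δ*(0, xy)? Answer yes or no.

yes

Run of N on the first 1 characters of w = b:
  step 0: 0  (start)
  step 1: 0  (read b: 0→0)

After x (step 0): 0. After xy (step 1): 0.
They match, so y = b drives N around a cycle from 0 back to itself; pumping y any number of times keeps N in 0 before reading z, and xyⁱz ∈ L(N) for every i ≥ 0.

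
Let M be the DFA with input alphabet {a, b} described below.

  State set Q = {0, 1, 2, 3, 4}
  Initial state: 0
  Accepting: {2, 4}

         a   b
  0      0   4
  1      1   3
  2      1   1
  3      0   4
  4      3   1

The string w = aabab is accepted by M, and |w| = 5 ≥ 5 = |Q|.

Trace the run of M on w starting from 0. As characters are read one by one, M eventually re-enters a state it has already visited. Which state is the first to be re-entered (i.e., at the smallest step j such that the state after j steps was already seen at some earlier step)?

Run of M on w = a a b a b:
  step 0: 0  (start)
  step 1: 0  (read a: 0→0)   ← first repeat (0 seen earlier)
  step 2: 0  (read a: 0→0)
  step 3: 4  (read b: 0→4)
  step 4: 3  (read a: 4→3)
  step 5: 4  (read b: 3→4)

The earliest repeat is at step j = 1: M is in 0, which it already visited at step i = 0.

0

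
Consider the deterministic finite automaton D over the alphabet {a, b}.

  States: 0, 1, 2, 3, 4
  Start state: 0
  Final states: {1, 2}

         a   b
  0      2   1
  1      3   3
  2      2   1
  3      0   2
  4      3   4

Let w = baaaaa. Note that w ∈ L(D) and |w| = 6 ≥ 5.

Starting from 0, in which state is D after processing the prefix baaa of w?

2

State sequence: 0 -b-> 1 -a-> 3 -a-> 0 -a-> 2

After reading 4 characters, D is in state 2.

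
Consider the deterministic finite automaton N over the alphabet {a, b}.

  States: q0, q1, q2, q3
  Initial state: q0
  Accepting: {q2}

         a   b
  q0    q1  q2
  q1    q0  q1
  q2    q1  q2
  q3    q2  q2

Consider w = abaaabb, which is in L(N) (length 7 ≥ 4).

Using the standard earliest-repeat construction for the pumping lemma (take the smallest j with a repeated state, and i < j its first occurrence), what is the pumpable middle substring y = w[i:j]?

b

State sequence: q0 -a-> q1 -b-> q1 -a-> q0 -a-> q1 -a-> q0 -b-> q2 -b-> q2
First repeat at step 2: q1 was already visited.

So i = 1, j = 2, giving x = w[0:1] = a, y = w[1:2] = b, z = w[2:7] = aaabb.
Check: |xy| = 2 ≤ 4 and |y| = 1 ≥ 1. Reading y takes N from q1 back to q1, so every xyⁱz is accepted.
With |Q| = 4, pigeonhole forces a state repeat no later than step 4; the substring read between the first and second visits to that state can be pumped.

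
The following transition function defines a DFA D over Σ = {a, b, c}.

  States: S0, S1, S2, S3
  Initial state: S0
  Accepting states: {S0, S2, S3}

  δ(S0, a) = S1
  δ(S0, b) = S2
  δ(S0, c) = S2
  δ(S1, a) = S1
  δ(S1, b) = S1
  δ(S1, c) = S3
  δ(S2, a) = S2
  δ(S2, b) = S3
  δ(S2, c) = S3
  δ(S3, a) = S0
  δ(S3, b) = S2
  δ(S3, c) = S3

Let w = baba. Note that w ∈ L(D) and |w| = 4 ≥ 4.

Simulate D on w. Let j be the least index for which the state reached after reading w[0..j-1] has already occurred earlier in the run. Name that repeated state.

S2

State sequence: S0 -b-> S2 -a-> S2 -b-> S3 -a-> S0
First repeat at step 2: S2 was already visited.

The earliest repeat is at step j = 2: D is in S2, which it already visited at step i = 1.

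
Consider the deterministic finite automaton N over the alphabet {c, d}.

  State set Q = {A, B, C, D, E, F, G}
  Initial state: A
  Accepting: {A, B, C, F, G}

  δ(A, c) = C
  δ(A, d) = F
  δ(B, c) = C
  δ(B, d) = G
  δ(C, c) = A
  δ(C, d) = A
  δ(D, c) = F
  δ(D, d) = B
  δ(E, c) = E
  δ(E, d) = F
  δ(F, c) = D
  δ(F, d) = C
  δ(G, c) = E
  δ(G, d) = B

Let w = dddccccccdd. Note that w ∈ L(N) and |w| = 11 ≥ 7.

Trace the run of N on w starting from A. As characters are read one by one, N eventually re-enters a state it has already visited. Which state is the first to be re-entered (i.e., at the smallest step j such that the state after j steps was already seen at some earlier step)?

A

State sequence: A -d-> F -d-> C -d-> A -c-> C -c-> A -c-> C -c-> A -c-> C -c-> A -d-> F -d-> C
First repeat at step 3: A was already visited.

The earliest repeat is at step j = 3: N is in A, which it already visited at step i = 0.
Since N has 7 states, any run of length ≥ 7 visits 7+1 states, so by pigeonhole some state repeats within the first 7 steps — that repeat gives the pumpable loop.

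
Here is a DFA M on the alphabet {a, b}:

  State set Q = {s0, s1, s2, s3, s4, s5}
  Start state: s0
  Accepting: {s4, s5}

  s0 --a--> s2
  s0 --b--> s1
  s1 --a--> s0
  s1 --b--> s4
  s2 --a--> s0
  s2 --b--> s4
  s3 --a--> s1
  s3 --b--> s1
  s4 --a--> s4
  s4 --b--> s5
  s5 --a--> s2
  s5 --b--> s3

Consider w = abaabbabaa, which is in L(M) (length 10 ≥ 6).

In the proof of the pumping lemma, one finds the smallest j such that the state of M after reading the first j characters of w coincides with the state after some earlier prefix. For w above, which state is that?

s4

Run of M on w = a b a a b b a b a a:
  step 0: s0  (start)
  step 1: s2  (read a: s0→s2)
  step 2: s4  (read b: s2→s4)
  step 3: s4  (read a: s4→s4)   ← first repeat (s4 seen earlier)
  step 4: s4  (read a: s4→s4)
  step 5: s5  (read b: s4→s5)
  step 6: s3  (read b: s5→s3)
  step 7: s1  (read a: s3→s1)
  step 8: s4  (read b: s1→s4)
  step 9: s4  (read a: s4→s4)
  step 10: s4  (read a: s4→s4)

The earliest repeat is at step j = 3: M is in s4, which it already visited at step i = 2.
Pumping length from the standard proof: p = 6 (the number of states). The repeated state found above gives |xy| = j ≤ 6 and |y| = j − i ≥ 1.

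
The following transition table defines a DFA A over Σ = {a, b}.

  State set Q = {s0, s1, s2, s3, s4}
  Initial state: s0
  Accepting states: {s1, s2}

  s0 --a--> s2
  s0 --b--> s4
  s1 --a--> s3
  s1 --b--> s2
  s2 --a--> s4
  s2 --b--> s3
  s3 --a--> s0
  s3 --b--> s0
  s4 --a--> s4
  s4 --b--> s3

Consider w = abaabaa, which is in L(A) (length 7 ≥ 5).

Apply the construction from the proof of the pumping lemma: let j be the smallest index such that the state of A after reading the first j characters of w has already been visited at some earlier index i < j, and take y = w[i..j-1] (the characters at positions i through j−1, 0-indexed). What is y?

Run of A on w = a b a a b a a:
  step 0: s0  (start)
  step 1: s2  (read a: s0→s2)
  step 2: s3  (read b: s2→s3)
  step 3: s0  (read a: s3→s0)   ← first repeat (s0 seen earlier)
  step 4: s2  (read a: s0→s2)
  step 5: s3  (read b: s2→s3)
  step 6: s0  (read a: s3→s0)
  step 7: s2  (read a: s0→s2)

So i = 0, j = 3, giving x = w[0:0] = ε, y = w[0:3] = aba, z = w[3:7] = abaa.
Check: |xy| = 3 ≤ 5 and |y| = 3 ≥ 1. Reading y takes A from s0 back to s0, so every xyⁱz is accepted.
The DFA has 5 states, so the proof of the pumping lemma guarantees a repeated state among the first 5+1 visited; the segment between the two visits is the pumpable y.

aba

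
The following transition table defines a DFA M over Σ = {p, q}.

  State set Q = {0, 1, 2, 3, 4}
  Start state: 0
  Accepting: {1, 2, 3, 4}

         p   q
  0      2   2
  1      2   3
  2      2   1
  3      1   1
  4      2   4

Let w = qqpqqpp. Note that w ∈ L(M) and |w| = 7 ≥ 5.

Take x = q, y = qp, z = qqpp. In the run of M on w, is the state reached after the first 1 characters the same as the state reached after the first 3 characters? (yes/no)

State sequence: 0 -q-> 2 -q-> 1 -p-> 2

After x (step 1): 2. After xy (step 3): 2.
They match, so y = qp drives M around a cycle from 2 back to itself; pumping y any number of times keeps M in 2 before reading z, and xyⁱz ∈ L(M) for every i ≥ 0.

yes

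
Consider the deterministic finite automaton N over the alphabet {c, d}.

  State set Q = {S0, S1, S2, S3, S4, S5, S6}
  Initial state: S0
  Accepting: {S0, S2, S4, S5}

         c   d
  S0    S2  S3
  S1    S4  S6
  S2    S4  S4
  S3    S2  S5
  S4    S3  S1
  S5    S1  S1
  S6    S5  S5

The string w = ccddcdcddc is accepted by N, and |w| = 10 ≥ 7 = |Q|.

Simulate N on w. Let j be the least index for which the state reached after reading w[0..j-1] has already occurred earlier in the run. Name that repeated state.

S1

State sequence: S0 -c-> S2 -c-> S4 -d-> S1 -d-> S6 -c-> S5 -d-> S1 -c-> S4 -d-> S1 -d-> S6 -c-> S5
First repeat at step 6: S1 was already visited.

The earliest repeat is at step j = 6: N is in S1, which it already visited at step i = 3.
With |Q| = 7, pigeonhole forces a state repeat no later than step 7; the substring read between the first and second visits to that state can be pumped.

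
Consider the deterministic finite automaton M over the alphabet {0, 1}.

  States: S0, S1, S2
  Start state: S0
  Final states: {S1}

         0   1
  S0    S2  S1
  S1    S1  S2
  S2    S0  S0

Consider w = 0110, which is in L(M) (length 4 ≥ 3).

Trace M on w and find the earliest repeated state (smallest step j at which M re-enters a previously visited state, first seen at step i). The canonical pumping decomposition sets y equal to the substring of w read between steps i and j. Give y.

State sequence: S0 -0-> S2 -1-> S0 -1-> S1 -0-> S1
First repeat at step 2: S0 was already visited.

So i = 0, j = 2, giving x = w[0:0] = ε, y = w[0:2] = 01, z = w[2:4] = 10.
Check: |xy| = 2 ≤ 3 and |y| = 2 ≥ 1. Reading y takes M from S0 back to S0, so every xyⁱz is accepted.
Since M has 3 states, any run of length ≥ 3 visits 3+1 states, so by pigeonhole some state repeats within the first 3 steps — that repeat gives the pumpable loop.

01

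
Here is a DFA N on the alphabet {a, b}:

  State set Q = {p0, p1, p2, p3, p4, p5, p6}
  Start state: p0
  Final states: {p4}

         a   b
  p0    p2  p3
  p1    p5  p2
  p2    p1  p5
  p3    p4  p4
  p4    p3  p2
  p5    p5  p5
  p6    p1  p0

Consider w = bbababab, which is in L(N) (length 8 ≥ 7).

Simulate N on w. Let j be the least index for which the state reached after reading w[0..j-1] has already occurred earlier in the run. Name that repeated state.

p3

State sequence: p0 -b-> p3 -b-> p4 -a-> p3 -b-> p4 -a-> p3 -b-> p4 -a-> p3 -b-> p4
First repeat at step 3: p3 was already visited.

The earliest repeat is at step j = 3: N is in p3, which it already visited at step i = 1.
Pumping length from the standard proof: p = 7 (the number of states). The repeated state found above gives |xy| = j ≤ 7 and |y| = j − i ≥ 1.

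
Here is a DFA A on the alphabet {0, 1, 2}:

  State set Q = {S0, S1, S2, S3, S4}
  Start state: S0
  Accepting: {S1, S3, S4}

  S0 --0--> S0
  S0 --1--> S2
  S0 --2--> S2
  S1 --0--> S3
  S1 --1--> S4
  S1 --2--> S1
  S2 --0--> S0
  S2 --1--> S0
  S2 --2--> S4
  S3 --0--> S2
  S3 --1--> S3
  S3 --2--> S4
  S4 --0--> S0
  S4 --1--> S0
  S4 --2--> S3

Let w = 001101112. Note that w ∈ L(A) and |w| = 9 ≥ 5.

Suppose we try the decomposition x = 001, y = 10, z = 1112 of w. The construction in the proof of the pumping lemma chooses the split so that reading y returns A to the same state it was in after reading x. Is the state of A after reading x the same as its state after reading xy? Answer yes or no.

no

Run of A on the first 5 characters of w = 0 0 1 1 0:
  step 0: S0  (start)
  step 1: S0  (read 0: S0→S0)
  step 2: S0  (read 0: S0→S0)
  step 3: S2  (read 1: S0→S2)
  step 4: S0  (read 1: S2→S0)
  step 5: S0  (read 0: S0→S0)

After x (step 3): S2. After xy (step 5): S0.
They differ (S2 ≠ S0), so y is not a cycle from the state after x; this split is not the one the pumping-lemma construction produces, and pumping y need not keep the string in L(A).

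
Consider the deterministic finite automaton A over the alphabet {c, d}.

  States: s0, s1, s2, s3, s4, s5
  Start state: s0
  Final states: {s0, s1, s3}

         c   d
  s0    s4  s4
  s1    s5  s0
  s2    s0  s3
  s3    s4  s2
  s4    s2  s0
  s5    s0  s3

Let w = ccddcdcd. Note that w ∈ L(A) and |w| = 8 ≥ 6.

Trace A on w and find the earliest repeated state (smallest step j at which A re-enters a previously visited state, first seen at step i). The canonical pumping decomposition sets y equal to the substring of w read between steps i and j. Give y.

State sequence: s0 -c-> s4 -c-> s2 -d-> s3 -d-> s2 -c-> s0 -d-> s4 -c-> s2 -d-> s3
First repeat at step 4: s2 was already visited.

So i = 2, j = 4, giving x = w[0:2] = cc, y = w[2:4] = dd, z = w[4:8] = cdcd.
Check: |xy| = 4 ≤ 6 and |y| = 2 ≥ 1. Reading y takes A from s2 back to s2, so every xyⁱz is accepted.
With |Q| = 6, pigeonhole forces a state repeat no later than step 6; the substring read between the first and second visits to that state can be pumped.

dd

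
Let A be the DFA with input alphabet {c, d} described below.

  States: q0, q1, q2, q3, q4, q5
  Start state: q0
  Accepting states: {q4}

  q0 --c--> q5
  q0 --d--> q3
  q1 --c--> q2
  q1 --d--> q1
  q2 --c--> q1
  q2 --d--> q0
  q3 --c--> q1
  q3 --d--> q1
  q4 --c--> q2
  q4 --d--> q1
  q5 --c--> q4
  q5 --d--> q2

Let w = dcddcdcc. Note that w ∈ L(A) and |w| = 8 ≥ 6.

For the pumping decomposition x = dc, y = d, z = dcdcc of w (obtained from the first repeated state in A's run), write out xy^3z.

xy^3z = dc·d·d·d·dcdcc = dcddddcdcc.
Reading y = d takes A from q1 back to q1, so after x·y·y·y the machine is still in q1, and z then leads to the accepting state q4. Hence dcddddcdcc ∈ L(A).

dcddddcdcc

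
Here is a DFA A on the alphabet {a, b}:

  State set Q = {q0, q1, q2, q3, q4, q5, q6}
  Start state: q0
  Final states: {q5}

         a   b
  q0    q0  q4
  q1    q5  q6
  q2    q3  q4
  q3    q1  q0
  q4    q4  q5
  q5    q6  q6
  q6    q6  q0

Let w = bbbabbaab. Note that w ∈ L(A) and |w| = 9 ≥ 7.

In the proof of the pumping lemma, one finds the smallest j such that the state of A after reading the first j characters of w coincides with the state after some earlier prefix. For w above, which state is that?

State sequence: q0 -b-> q4 -b-> q5 -b-> q6 -a-> q6 -b-> q0 -b-> q4 -a-> q4 -a-> q4 -b-> q5
First repeat at step 4: q6 was already visited.

The earliest repeat is at step j = 4: A is in q6, which it already visited at step i = 3.
The DFA has 7 states, so the proof of the pumping lemma guarantees a repeated state among the first 7+1 visited; the segment between the two visits is the pumpable y.

q6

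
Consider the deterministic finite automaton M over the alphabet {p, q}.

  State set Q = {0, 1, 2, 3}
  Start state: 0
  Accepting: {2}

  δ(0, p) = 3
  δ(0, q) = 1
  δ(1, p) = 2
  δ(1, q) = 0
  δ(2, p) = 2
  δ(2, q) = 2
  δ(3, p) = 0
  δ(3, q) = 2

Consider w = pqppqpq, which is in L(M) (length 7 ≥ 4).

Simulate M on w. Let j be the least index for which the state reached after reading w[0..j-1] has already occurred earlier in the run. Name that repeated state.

2

State sequence: 0 -p-> 3 -q-> 2 -p-> 2 -p-> 2 -q-> 2 -p-> 2 -q-> 2
First repeat at step 3: 2 was already visited.

The earliest repeat is at step j = 3: M is in 2, which it already visited at step i = 2.
Pumping length from the standard proof: p = 4 (the number of states). The repeated state found above gives |xy| = j ≤ 4 and |y| = j − i ≥ 1.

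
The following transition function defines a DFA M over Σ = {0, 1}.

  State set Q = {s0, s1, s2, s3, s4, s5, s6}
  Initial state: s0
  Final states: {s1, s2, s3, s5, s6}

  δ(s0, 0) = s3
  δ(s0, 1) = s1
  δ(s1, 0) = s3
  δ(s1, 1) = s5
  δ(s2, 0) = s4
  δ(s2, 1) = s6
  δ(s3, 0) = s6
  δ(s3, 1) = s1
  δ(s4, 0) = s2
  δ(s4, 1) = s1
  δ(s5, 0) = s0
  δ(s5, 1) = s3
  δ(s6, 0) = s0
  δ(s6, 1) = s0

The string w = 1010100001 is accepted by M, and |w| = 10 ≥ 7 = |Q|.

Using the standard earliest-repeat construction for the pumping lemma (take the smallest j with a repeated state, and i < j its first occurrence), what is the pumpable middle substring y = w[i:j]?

State sequence: s0 -1-> s1 -0-> s3 -1-> s1 -0-> s3 -1-> s1 -0-> s3 -0-> s6 -0-> s0 -0-> s3 -1-> s1
First repeat at step 3: s1 was already visited.

So i = 1, j = 3, giving x = w[0:1] = 1, y = w[1:3] = 01, z = w[3:10] = 0100001.
Check: |xy| = 3 ≤ 7 and |y| = 2 ≥ 1. Reading y takes M from s1 back to s1, so every xyⁱz is accepted.
The DFA has 7 states, so the proof of the pumping lemma guarantees a repeated state among the first 7+1 visited; the segment between the two visits is the pumpable y.

01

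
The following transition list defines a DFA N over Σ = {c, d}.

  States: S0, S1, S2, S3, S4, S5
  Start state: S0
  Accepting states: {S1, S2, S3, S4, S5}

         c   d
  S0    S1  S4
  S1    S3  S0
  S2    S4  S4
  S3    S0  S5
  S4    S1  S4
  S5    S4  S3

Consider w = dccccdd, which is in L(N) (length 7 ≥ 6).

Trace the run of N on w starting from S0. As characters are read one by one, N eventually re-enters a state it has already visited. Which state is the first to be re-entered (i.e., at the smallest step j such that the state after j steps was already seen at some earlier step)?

Run of N on w = d c c c c d d:
  step 0: S0  (start)
  step 1: S4  (read d: S0→S4)
  step 2: S1  (read c: S4→S1)
  step 3: S3  (read c: S1→S3)
  step 4: S0  (read c: S3→S0)   ← first repeat (S0 seen earlier)
  step 5: S1  (read c: S0→S1)
  step 6: S0  (read d: S1→S0)
  step 7: S4  (read d: S0→S4)

The earliest repeat is at step j = 4: N is in S0, which it already visited at step i = 0.

S0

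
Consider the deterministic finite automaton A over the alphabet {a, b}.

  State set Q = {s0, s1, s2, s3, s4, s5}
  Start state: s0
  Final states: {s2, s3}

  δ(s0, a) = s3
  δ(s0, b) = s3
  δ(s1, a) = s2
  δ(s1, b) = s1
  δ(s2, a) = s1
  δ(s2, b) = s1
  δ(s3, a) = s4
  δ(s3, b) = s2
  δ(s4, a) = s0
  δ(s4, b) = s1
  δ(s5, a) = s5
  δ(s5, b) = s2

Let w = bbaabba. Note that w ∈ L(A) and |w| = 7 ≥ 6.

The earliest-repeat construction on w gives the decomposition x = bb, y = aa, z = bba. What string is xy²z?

xy^2z = bb·aa·aa·bba = bbaaaabba.
Reading y = aa takes A from s2 back to s2, so after x·y·y the machine is still in s2, and z then leads to the accepting state s2. Hence bbaaaabba ∈ L(A).

bbaaaabba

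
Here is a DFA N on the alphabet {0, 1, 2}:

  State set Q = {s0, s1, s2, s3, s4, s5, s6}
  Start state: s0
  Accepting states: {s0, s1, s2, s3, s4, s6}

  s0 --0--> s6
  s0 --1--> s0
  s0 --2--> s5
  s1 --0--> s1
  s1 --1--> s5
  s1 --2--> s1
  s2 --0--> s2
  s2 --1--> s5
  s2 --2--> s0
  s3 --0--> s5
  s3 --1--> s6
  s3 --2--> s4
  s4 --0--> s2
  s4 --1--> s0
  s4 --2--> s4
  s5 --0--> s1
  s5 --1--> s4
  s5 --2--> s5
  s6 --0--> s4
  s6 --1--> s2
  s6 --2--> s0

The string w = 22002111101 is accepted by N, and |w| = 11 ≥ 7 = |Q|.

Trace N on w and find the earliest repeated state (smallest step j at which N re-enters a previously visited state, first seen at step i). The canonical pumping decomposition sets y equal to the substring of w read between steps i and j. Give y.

2

State sequence: s0 -2-> s5 -2-> s5 -0-> s1 -0-> s1 -2-> s1 -1-> s5 -1-> s4 -1-> s0 -1-> s0 -0-> s6 -1-> s2
First repeat at step 2: s5 was already visited.

So i = 1, j = 2, giving x = w[0:1] = 2, y = w[1:2] = 2, z = w[2:11] = 002111101.
Check: |xy| = 2 ≤ 7 and |y| = 1 ≥ 1. Reading y takes N from s5 back to s5, so every xyⁱz is accepted.
Pumping length from the standard proof: p = 7 (the number of states). The repeated state found above gives |xy| = j ≤ 7 and |y| = j − i ≥ 1.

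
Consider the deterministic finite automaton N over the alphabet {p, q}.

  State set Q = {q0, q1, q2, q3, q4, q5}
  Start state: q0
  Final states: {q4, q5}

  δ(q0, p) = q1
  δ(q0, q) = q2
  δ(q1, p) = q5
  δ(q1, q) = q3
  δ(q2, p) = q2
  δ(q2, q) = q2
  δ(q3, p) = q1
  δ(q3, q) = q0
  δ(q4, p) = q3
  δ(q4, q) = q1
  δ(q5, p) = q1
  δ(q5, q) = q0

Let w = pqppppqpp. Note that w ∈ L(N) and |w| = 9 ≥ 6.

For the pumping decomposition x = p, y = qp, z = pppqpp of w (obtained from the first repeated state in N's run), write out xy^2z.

xy^2z = p·qp·qp·pppqpp = pqpqppppqpp.
Reading y = qp takes N from q1 back to q1, so after x·y·y the machine is still in q1, and z then leads to the accepting state q5. Hence pqpqppppqpp ∈ L(N).

pqpqppppqpp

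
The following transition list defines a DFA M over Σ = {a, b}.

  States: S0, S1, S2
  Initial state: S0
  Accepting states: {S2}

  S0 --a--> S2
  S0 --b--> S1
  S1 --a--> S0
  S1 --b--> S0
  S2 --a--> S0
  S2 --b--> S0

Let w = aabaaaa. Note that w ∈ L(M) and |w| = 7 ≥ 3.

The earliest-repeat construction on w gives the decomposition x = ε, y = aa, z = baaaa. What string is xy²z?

aaaabaaaa

xy^2z = ε·aa·aa·baaaa = aaaabaaaa.
Reading y = aa takes M from S0 back to S0, so after x·y·y the machine is still in S0, and z then leads to the accepting state S2. Hence aaaabaaaa ∈ L(M).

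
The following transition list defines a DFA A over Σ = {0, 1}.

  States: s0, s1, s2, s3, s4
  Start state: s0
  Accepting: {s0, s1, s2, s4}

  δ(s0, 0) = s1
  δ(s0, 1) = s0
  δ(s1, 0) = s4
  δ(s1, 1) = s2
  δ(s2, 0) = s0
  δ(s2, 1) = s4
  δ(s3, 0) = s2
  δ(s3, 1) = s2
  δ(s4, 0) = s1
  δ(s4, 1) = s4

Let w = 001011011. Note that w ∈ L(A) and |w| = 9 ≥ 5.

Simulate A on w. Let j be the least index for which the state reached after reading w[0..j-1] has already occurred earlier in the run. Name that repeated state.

s4

Run of A on w = 0 0 1 0 1 1 0 1 1:
  step 0: s0  (start)
  step 1: s1  (read 0: s0→s1)
  step 2: s4  (read 0: s1→s4)
  step 3: s4  (read 1: s4→s4)   ← first repeat (s4 seen earlier)
  step 4: s1  (read 0: s4→s1)
  step 5: s2  (read 1: s1→s2)
  step 6: s4  (read 1: s2→s4)
  step 7: s1  (read 0: s4→s1)
  step 8: s2  (read 1: s1→s2)
  step 9: s4  (read 1: s2→s4)

The earliest repeat is at step j = 3: A is in s4, which it already visited at step i = 2.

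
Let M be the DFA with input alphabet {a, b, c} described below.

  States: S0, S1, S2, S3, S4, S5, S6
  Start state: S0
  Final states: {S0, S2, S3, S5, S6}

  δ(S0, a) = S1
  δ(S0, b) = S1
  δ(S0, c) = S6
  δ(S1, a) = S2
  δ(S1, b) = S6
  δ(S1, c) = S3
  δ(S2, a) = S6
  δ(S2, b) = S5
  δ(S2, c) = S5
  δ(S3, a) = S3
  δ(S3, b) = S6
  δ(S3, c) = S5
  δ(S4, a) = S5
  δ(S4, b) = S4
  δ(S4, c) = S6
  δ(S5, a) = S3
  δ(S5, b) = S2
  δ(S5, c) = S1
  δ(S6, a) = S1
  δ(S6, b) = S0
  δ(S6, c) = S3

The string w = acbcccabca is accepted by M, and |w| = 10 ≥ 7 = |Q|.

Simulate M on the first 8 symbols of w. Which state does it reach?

State sequence: S0 -a-> S1 -c-> S3 -b-> S6 -c-> S3 -c-> S5 -c-> S1 -a-> S2 -b-> S5

After reading 8 characters, M is in state S5.

S5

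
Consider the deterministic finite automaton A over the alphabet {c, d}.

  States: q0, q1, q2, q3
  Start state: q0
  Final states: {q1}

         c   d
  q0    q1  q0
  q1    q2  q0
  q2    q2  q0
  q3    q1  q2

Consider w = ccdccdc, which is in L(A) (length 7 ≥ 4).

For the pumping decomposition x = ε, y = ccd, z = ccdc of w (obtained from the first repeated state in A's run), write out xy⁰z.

xy⁰z = xz = ε·ccdc = ccdc.
Reading y = ccd takes A from q0 back to q0, so after x the machine is still in q0, and z then leads to the accepting state q1. Hence ccdc ∈ L(A).

ccdc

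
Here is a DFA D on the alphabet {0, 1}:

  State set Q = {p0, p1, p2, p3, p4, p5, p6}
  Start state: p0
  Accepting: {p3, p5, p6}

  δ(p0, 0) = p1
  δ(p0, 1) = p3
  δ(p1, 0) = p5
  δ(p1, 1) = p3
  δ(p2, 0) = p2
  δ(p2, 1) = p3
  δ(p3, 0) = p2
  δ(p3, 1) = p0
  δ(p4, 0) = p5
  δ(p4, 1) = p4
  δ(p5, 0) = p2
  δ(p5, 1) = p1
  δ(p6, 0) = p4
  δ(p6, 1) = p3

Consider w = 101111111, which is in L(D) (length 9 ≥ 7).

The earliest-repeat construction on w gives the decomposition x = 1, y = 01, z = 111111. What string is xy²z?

xy^2z = 1·01·01·111111 = 10101111111.
Reading y = 01 takes D from p3 back to p3, so after x·y·y the machine is still in p3, and z then leads to the accepting state p3. Hence 10101111111 ∈ L(D).

10101111111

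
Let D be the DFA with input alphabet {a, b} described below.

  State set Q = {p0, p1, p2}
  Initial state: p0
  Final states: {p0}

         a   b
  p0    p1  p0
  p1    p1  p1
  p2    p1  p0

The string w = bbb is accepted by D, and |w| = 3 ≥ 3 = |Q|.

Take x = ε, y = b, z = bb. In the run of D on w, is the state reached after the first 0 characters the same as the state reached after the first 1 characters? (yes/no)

yes

State sequence: p0 -b-> p0

After x (step 0): p0. After xy (step 1): p0.
They match, so y = b drives D around a cycle from p0 back to itself; pumping y any number of times keeps D in p0 before reading z, and xyⁱz ∈ L(D) for every i ≥ 0.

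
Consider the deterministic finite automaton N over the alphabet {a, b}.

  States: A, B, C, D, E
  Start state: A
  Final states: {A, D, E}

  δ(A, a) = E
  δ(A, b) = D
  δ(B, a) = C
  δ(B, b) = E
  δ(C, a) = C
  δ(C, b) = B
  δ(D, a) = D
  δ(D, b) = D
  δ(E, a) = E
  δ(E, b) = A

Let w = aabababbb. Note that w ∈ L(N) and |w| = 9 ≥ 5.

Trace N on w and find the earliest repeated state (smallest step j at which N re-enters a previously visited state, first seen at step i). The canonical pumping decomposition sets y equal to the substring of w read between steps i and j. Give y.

a

State sequence: A -a-> E -a-> E -b-> A -a-> E -b-> A -a-> E -b-> A -b-> D -b-> D
First repeat at step 2: E was already visited.

So i = 1, j = 2, giving x = w[0:1] = a, y = w[1:2] = a, z = w[2:9] = bababbb.
Check: |xy| = 2 ≤ 5 and |y| = 1 ≥ 1. Reading y takes N from E back to E, so every xyⁱz is accepted.
With |Q| = 5, pigeonhole forces a state repeat no later than step 5; the substring read between the first and second visits to that state can be pumped.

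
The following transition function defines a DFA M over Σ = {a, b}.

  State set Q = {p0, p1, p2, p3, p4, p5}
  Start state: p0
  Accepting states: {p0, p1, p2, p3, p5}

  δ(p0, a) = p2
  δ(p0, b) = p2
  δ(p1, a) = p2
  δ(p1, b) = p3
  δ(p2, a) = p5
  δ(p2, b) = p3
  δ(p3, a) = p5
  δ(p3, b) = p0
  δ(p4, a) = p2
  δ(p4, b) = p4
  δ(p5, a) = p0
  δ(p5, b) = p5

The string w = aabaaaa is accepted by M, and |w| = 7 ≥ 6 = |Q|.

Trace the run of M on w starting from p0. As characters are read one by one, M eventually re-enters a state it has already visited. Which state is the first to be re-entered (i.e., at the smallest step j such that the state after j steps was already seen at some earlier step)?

p5

Run of M on w = a a b a a a a:
  step 0: p0  (start)
  step 1: p2  (read a: p0→p2)
  step 2: p5  (read a: p2→p5)
  step 3: p5  (read b: p5→p5)   ← first repeat (p5 seen earlier)
  step 4: p0  (read a: p5→p0)
  step 5: p2  (read a: p0→p2)
  step 6: p5  (read a: p2→p5)
  step 7: p0  (read a: p5→p0)

The earliest repeat is at step j = 3: M is in p5, which it already visited at step i = 2.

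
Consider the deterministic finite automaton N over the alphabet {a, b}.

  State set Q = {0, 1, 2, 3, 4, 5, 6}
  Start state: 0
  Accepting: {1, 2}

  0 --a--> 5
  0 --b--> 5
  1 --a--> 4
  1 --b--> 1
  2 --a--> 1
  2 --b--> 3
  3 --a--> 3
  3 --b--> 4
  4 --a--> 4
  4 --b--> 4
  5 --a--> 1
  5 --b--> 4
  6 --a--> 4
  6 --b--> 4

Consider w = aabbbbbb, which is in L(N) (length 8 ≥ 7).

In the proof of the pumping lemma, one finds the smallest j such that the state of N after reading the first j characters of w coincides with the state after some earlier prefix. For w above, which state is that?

Run of N on w = a a b b b b b b:
  step 0: 0  (start)
  step 1: 5  (read a: 0→5)
  step 2: 1  (read a: 5→1)
  step 3: 1  (read b: 1→1)   ← first repeat (1 seen earlier)
  step 4: 1  (read b: 1→1)
  step 5: 1  (read b: 1→1)
  step 6: 1  (read b: 1→1)
  step 7: 1  (read b: 1→1)
  step 8: 1  (read b: 1→1)

The earliest repeat is at step j = 3: N is in 1, which it already visited at step i = 2.

1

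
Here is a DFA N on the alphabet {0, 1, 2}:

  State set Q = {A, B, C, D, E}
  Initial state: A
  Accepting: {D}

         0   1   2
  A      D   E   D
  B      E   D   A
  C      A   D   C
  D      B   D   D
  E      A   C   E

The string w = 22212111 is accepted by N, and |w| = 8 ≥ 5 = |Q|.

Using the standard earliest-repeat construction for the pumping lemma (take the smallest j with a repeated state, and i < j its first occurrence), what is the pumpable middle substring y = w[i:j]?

Run of N on w = 2 2 2 1 2 1 1 1:
  step 0: A  (start)
  step 1: D  (read 2: A→D)
  step 2: D  (read 2: D→D)   ← first repeat (D seen earlier)
  step 3: D  (read 2: D→D)
  step 4: D  (read 1: D→D)
  step 5: D  (read 2: D→D)
  step 6: D  (read 1: D→D)
  step 7: D  (read 1: D→D)
  step 8: D  (read 1: D→D)

So i = 1, j = 2, giving x = w[0:1] = 2, y = w[1:2] = 2, z = w[2:8] = 212111.
Check: |xy| = 2 ≤ 5 and |y| = 1 ≥ 1. Reading y takes N from D back to D, so every xyⁱz is accepted.
With |Q| = 5, pigeonhole forces a state repeat no later than step 5; the substring read between the first and second visits to that state can be pumped.

2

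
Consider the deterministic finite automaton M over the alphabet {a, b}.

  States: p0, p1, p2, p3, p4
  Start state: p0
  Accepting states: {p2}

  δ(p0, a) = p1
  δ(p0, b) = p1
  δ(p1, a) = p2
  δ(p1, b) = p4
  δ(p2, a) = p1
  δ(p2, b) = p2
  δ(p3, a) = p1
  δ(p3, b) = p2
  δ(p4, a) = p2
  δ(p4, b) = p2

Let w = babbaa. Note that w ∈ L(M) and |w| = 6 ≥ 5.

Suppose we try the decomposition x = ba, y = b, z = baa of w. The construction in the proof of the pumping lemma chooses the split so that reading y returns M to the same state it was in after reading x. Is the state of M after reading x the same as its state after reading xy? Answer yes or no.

yes

Run of M on the first 3 characters of w = b a b:
  step 0: p0  (start)
  step 1: p1  (read b: p0→p1)
  step 2: p2  (read a: p1→p2)
  step 3: p2  (read b: p2→p2)

After x (step 2): p2. After xy (step 3): p2.
They match, so y = b drives M around a cycle from p2 back to itself; pumping y any number of times keeps M in p2 before reading z, and xyⁱz ∈ L(M) for every i ≥ 0.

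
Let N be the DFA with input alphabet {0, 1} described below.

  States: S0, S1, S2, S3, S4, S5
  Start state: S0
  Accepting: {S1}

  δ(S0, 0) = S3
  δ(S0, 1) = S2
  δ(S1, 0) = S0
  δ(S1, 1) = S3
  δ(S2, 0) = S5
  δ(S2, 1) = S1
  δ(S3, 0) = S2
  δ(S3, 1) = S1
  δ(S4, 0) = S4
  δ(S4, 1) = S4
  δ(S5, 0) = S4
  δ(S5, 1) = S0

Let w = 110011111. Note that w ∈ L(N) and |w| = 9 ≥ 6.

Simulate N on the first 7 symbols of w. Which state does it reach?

S1

State sequence: S0 -1-> S2 -1-> S1 -0-> S0 -0-> S3 -1-> S1 -1-> S3 -1-> S1

After reading 7 characters, N is in state S1.
(This kind of state-tracing is the core of the pumping-lemma construction: with 6 states, pigeonhole forces a repeat within the first 6 steps.)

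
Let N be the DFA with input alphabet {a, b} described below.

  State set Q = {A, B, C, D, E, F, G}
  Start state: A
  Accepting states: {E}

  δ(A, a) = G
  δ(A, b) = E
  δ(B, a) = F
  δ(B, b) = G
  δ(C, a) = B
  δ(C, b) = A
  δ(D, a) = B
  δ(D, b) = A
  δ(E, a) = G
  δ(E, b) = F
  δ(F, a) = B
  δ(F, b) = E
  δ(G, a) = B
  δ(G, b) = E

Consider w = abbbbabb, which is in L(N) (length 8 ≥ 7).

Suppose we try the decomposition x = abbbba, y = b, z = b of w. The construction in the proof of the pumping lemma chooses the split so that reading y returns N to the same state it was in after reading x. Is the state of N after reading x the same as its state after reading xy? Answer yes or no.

no

State sequence: A -a-> G -b-> E -b-> F -b-> E -b-> F -a-> B -b-> G

After x (step 6): B. After xy (step 7): G.
They differ (B ≠ G), so y is not a cycle from the state after x; this split is not the one the pumping-lemma construction produces, and pumping y need not keep the string in L(N).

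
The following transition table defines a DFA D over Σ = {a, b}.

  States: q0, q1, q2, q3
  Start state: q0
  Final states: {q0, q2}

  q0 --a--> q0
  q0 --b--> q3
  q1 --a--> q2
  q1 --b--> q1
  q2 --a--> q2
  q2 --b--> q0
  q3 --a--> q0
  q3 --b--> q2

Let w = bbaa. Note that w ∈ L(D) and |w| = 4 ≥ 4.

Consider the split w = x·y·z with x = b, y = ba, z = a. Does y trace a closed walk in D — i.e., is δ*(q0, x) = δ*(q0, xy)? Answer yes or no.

no

State sequence: q0 -b-> q3 -b-> q2 -a-> q2

After x (step 1): q3. After xy (step 3): q2.
They differ (q3 ≠ q2), so y is not a cycle from the state after x; this split is not the one the pumping-lemma construction produces, and pumping y need not keep the string in L(D).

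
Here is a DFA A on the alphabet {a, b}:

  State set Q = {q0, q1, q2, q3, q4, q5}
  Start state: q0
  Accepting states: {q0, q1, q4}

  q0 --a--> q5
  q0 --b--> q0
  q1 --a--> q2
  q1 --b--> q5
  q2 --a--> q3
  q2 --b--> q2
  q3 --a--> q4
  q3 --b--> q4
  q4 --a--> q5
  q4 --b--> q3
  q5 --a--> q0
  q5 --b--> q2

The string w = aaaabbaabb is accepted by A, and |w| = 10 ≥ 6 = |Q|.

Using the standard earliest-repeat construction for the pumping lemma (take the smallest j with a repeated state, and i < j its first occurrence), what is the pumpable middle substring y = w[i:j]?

Run of A on w = a a a a b b a a b b:
  step 0: q0  (start)
  step 1: q5  (read a: q0→q5)
  step 2: q0  (read a: q5→q0)   ← first repeat (q0 seen earlier)
  step 3: q5  (read a: q0→q5)
  step 4: q0  (read a: q5→q0)
  step 5: q0  (read b: q0→q0)
  step 6: q0  (read b: q0→q0)
  step 7: q5  (read a: q0→q5)
  step 8: q0  (read a: q5→q0)
  step 9: q0  (read b: q0→q0)
  step 10: q0  (read b: q0→q0)

So i = 0, j = 2, giving x = w[0:0] = ε, y = w[0:2] = aa, z = w[2:10] = aabbaabb.
Check: |xy| = 2 ≤ 6 and |y| = 2 ≥ 1. Reading y takes A from q0 back to q0, so every xyⁱz is accepted.
With |Q| = 6, pigeonhole forces a state repeat no later than step 6; the substring read between the first and second visits to that state can be pumped.

aa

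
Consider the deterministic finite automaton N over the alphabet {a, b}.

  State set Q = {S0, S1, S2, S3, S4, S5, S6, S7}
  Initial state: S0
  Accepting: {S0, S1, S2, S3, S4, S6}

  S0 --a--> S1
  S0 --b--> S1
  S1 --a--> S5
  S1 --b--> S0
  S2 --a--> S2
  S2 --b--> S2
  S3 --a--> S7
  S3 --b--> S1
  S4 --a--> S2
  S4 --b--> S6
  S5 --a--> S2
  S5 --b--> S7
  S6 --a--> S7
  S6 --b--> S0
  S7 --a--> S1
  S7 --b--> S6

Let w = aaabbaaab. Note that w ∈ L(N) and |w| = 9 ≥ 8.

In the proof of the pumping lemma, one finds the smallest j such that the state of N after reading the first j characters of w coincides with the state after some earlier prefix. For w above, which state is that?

State sequence: S0 -a-> S1 -a-> S5 -a-> S2 -b-> S2 -b-> S2 -a-> S2 -a-> S2 -a-> S2 -b-> S2
First repeat at step 4: S2 was already visited.

The earliest repeat is at step j = 4: N is in S2, which it already visited at step i = 3.
The DFA has 8 states, so the proof of the pumping lemma guarantees a repeated state among the first 8+1 visited; the segment between the two visits is the pumpable y.

S2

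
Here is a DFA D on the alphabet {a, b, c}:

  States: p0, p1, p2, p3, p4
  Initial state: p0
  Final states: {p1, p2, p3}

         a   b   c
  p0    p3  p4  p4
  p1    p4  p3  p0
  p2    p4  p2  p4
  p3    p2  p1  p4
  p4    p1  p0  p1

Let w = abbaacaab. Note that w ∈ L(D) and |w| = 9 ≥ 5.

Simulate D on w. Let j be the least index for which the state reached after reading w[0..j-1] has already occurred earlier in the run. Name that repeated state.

State sequence: p0 -a-> p3 -b-> p1 -b-> p3 -a-> p2 -a-> p4 -c-> p1 -a-> p4 -a-> p1 -b-> p3
First repeat at step 3: p3 was already visited.

The earliest repeat is at step j = 3: D is in p3, which it already visited at step i = 1.
The DFA has 5 states, so the proof of the pumping lemma guarantees a repeated state among the first 5+1 visited; the segment between the two visits is the pumpable y.

p3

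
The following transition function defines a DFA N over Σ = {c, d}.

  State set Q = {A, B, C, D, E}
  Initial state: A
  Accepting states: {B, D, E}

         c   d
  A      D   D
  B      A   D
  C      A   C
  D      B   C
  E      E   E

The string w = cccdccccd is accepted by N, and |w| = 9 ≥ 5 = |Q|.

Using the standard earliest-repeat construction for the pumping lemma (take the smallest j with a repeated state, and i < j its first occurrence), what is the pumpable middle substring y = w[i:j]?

State sequence: A -c-> D -c-> B -c-> A -d-> D -c-> B -c-> A -c-> D -c-> B -d-> D
First repeat at step 3: A was already visited.

So i = 0, j = 3, giving x = w[0:0] = ε, y = w[0:3] = ccc, z = w[3:9] = dccccd.
Check: |xy| = 3 ≤ 5 and |y| = 3 ≥ 1. Reading y takes N from A back to A, so every xyⁱz is accepted.
Pumping length from the standard proof: p = 5 (the number of states). The repeated state found above gives |xy| = j ≤ 5 and |y| = j − i ≥ 1.

ccc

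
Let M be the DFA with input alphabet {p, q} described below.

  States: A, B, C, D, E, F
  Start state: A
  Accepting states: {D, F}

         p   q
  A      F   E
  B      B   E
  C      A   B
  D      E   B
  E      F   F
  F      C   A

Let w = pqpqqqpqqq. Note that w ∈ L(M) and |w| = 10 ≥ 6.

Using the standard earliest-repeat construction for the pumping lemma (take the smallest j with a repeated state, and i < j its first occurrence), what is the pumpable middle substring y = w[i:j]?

State sequence: A -p-> F -q-> A -p-> F -q-> A -q-> E -q-> F -p-> C -q-> B -q-> E -q-> F
First repeat at step 2: A was already visited.

So i = 0, j = 2, giving x = w[0:0] = ε, y = w[0:2] = pq, z = w[2:10] = pqqqpqqq.
Check: |xy| = 2 ≤ 6 and |y| = 2 ≥ 1. Reading y takes M from A back to A, so every xyⁱz is accepted.

pq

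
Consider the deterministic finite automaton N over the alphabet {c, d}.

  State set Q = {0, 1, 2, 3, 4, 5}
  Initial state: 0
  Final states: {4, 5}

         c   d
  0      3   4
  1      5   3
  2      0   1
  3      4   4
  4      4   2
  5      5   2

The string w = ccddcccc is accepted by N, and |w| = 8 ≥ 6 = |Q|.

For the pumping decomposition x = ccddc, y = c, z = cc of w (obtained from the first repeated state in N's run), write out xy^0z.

xy⁰z = xz = ccddc·cc = ccddccc.
Reading y = c takes N from 5 back to 5, so after x the machine is still in 5, and z then leads to the accepting state 5. Hence ccddccc ∈ L(N).

ccddccc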